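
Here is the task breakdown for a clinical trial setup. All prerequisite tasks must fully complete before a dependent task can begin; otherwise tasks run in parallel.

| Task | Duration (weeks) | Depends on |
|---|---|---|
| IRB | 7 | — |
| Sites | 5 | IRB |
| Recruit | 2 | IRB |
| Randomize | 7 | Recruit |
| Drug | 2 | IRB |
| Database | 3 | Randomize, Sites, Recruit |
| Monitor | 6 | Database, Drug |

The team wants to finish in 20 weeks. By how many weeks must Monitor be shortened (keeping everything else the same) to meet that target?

5

Current finish: 25 weeks; target: 20.
Monitor is on every critical path, so each week cut from Monitor cuts the finish by one (this holds down to a finish of 20).
Need 25 − 20 = 5 weeks off Monitor → Monitor becomes 1 week, finish becomes 20.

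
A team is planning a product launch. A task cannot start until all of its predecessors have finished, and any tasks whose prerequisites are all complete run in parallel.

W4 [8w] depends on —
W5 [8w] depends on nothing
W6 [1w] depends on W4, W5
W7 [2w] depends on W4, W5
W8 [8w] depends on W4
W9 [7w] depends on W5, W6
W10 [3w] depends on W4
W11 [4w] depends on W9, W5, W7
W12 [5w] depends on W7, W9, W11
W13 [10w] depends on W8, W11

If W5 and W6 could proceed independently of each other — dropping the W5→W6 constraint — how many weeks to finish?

Before: longest chain W4→W6→W9→W11→W13 = 8+1+7+4+10 = 30, finish 30.
Dropping W5→W6 doesn't change W6's earliest start (8); another predecessor still binds.
New critical path: W4→W6→W9→W11→W13 = 8+1+7+4+10 = 30 ⇒ 30 weeks.

30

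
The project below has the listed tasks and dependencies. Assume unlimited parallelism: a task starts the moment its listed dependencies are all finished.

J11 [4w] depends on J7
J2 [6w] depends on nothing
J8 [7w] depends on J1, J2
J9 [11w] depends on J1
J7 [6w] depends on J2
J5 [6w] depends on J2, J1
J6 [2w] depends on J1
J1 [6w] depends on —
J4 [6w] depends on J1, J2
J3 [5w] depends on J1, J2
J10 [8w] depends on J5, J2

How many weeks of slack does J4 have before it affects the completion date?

J1→J5→J10 = 6+6+8 = 20 sets the makespan at 20 weeks.
The longest chain containing J4 totals 12 weeks.
Float = 20 − 12 = 8.

8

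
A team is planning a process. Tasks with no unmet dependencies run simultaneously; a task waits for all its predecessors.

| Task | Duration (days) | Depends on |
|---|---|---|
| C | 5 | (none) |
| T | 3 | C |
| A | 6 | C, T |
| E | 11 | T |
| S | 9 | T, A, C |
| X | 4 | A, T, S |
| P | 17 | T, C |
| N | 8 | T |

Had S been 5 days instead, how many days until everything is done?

25

Baseline: C→T→A→S→X = 5+3+6+9+4 = 27 → 27 days.
Since S is critical, the -4 change carries straight to that chain (now 23 days).
Now C→T→P = 5+3+17 = 25 is longest, so the finish becomes 25 days.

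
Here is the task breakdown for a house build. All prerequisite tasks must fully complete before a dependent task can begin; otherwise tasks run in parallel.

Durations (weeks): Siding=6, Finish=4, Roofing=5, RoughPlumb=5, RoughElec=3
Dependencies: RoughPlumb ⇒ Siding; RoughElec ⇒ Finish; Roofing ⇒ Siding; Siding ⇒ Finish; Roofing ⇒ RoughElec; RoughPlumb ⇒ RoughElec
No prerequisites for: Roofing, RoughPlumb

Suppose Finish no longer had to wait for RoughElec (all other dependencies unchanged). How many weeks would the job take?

With the dependency in place, Roofing→Siding→Finish = 5+6+4 = 15 sets the finish at 15 weeks.
Dropping RoughElec→Finish doesn't change Finish's earliest start (11); another predecessor still binds.
After: Roofing→Siding→Finish = 5+6+4 = 15 → 15 weeks.

15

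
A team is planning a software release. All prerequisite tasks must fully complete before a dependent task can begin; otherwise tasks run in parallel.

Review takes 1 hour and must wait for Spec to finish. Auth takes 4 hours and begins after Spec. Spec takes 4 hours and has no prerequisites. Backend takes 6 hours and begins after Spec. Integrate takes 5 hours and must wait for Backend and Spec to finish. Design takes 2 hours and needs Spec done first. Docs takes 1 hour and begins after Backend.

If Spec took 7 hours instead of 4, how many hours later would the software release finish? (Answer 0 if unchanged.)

Baseline: Spec→Backend→Integrate = 4+6+5 = 15 → 15 hours.
Spec lies on that path, so at 7 hours the path becomes 18 hours.
The critical path is still Spec→Backend→Integrate; finish is now 18 hours.
Change in finish: 18 − 15 = +3 hours.

3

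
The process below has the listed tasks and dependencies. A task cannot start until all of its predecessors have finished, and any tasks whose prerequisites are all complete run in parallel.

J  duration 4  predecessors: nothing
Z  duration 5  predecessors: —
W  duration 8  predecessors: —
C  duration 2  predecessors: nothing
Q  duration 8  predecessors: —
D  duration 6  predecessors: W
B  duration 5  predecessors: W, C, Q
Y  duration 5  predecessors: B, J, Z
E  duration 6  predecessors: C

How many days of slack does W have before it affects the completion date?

W→B→Y = 8+5+5 = 18 sets the makespan at 18 days.
The longest chain containing W totals 18 days.
Float = 18 − 18 = 0.

0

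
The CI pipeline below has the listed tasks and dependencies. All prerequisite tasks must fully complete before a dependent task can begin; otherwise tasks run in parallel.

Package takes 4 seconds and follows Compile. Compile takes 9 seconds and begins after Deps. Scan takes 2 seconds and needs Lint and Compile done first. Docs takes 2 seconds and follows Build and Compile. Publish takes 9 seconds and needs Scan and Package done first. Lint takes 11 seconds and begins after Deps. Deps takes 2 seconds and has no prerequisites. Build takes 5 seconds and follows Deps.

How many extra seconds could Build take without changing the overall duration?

15

Deps→Compile→Package→Publish = 2+9+4+9 = 24 sets the makespan at 24 seconds.
The longest chain containing Build totals 9 seconds.
Float = 24 − 9 = 15.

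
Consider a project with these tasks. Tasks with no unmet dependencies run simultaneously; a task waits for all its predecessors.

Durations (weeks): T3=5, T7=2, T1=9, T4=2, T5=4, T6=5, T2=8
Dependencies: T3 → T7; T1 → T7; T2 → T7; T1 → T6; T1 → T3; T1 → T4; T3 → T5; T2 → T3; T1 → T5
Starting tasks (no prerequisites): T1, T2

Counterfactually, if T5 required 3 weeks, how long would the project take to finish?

Critical path before the change: T1→T3→T5 = 9+5+4 = 18 giving 18 weeks.
Since T5 is critical, the -1 change carries straight to that chain (now 17 weeks).
That remains the longest chain; total 17 weeks.

17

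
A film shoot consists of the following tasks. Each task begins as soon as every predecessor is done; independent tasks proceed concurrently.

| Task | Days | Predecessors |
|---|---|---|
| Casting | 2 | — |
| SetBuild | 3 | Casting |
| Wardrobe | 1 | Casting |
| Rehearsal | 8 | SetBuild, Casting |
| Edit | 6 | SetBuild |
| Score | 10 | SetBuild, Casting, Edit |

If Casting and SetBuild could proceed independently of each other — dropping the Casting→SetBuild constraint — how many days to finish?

Before: longest chain Casting→SetBuild→Edit→Score = 2+3+6+10 = 21, finish 21.
Without Casting→SetBuild, SetBuild's earliest start moves from 2 to 0.
The longest chain is now SetBuild→Edit→Score = 3+6+10 = 19, so the project takes 19 days.

19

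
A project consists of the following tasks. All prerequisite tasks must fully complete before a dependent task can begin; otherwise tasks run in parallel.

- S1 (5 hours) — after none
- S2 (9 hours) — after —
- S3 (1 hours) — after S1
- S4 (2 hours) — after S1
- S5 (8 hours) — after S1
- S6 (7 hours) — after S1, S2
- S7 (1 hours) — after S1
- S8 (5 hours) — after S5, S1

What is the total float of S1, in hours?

S1→S5→S8 = 5+8+5 = 18 sets the makespan at 18 hours.
The longest chain containing S1 totals 18 hours.
Float = 18 − 18 = 0.

0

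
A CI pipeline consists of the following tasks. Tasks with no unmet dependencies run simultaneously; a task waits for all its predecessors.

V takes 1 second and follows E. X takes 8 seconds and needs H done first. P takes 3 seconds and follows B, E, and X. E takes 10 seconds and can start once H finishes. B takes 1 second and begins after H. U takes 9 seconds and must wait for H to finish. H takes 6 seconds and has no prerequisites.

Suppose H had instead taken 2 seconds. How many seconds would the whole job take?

15

The binding path is H→E→P = 6+10+3 = 19; finish at 19 seconds.
H lies on that path, so at 2 seconds the path becomes 15 seconds.
That remains the longest chain; total 15 seconds.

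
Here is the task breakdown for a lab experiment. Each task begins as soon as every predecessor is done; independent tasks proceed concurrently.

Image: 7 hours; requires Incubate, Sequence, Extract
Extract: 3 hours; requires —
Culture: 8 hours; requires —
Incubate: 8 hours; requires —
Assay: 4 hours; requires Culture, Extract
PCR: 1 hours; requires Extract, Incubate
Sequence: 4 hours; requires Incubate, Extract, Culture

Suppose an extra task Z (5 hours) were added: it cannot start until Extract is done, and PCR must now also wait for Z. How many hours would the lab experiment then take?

19

Originally the lab experiment takes 19 hours.
With Z inserted, PCR now waits for max(Extract, Incubate, Z).
New critical path: Culture→Sequence→Image = 8+4+7 = 19 ⇒ 19 hours.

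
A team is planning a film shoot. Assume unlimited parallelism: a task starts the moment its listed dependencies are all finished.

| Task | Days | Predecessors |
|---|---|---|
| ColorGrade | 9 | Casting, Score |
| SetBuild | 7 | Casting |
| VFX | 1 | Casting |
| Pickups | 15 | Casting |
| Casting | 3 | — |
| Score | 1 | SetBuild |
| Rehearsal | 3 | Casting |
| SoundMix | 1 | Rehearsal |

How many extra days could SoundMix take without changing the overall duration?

The longest chain is Casting→SetBuild→Score→ColorGrade = 3+7+1+9 = 20; overall finish 20 days.
Longest path through SoundMix: 7 days (earliest finish 7, latest finish 20).
So SoundMix can slip 20 − 7 = 13 days.

13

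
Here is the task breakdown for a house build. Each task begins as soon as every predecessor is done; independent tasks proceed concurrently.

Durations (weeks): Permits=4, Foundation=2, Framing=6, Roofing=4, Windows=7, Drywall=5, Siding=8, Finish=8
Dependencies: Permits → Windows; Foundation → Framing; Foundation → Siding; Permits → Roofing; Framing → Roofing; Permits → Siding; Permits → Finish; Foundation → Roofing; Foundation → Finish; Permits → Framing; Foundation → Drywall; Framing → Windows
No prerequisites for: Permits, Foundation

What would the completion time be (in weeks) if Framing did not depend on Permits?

Original critical path: Permits→Framing→Windows = 4+6+7 = 17 ⇒ 17 weeks.
Without Permits→Framing, Framing's earliest start moves from 4 to 2.
New critical path: Foundation→Framing→Windows = 2+6+7 = 15 ⇒ 15 weeks.

15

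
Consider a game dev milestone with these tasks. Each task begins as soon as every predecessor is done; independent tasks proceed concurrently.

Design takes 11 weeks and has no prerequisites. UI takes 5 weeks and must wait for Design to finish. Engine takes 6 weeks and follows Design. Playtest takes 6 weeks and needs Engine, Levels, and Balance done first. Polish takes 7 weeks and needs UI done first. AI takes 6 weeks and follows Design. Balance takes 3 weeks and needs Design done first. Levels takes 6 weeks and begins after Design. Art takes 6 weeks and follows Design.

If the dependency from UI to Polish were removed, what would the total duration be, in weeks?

Before: longest chain Design→Engine→Playtest = 11+6+6 = 23, finish 23.
Without UI→Polish, Polish's earliest start moves from 16 to 0.
New critical path: Design→Engine→Playtest = 11+6+6 = 23 ⇒ 23 weeks.

23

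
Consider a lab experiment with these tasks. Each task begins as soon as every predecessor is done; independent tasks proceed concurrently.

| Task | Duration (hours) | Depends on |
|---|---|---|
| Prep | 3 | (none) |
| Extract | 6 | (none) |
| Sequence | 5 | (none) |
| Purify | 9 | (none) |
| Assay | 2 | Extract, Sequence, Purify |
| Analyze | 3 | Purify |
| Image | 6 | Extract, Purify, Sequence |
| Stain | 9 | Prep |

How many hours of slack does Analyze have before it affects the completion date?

Critical path: Purify→Image = 9+6 = 15, so the finish is 15 hours.
The longest chain containing Analyze totals 12 hours.
So Analyze can slip 15 − 12 = 3 hours.

3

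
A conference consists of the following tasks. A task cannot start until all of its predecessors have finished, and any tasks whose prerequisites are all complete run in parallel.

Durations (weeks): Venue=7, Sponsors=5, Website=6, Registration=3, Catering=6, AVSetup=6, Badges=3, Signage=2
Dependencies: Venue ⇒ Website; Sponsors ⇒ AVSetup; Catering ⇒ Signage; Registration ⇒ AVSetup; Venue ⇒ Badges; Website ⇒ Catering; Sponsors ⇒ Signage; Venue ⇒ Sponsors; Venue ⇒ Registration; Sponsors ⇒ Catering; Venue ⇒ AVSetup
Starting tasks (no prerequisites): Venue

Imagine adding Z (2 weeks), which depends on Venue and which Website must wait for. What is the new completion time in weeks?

23

Originally the job takes 21 weeks.
With Z inserted, Website now waits for max(Venue, Z).
New critical path: Venue→Z→Website→Catering→Signage = 7+2+6+6+2 = 23 ⇒ 23 weeks.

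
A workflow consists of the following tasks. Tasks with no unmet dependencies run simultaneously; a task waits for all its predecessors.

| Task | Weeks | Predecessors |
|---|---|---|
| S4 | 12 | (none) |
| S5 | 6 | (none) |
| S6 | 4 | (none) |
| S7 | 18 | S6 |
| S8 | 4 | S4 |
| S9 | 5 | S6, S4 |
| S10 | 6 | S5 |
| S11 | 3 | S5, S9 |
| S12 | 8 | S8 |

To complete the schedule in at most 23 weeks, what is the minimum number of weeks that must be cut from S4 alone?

Current finish: 24 weeks; target: 23.
S4 is on every critical path, so each week cut from S4 cuts the finish by one (this holds down to a finish of 22).
Need 24 − 23 = 1 week off S4 → S4 becomes 11 weeks, finish becomes 23.

1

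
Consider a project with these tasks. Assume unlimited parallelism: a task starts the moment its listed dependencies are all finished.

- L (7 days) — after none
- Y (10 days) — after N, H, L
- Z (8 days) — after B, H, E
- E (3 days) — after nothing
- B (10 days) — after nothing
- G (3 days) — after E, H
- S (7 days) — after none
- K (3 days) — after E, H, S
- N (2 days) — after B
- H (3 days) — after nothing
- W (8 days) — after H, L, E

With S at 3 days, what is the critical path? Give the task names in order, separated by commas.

B, N, Y

Actual critical path: B→N→Y = 10+2+10 = 22 ⇒ 22 days.
S has 12 days of float (longest path through it is 10).
No other chain overtakes it, so the finish is 22 days.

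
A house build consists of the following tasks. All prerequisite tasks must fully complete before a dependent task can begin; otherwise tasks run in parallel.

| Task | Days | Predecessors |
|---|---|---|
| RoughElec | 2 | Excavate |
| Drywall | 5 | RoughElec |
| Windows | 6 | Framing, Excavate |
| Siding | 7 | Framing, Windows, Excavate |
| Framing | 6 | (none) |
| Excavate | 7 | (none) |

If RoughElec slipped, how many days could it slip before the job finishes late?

6

The longest chain is Excavate→Windows→Siding = 7+6+7 = 20; overall finish 20 days.
Longest path through RoughElec: 14 days (earliest finish 9, latest finish 15).
Slack of RoughElec = 13 − 7 = 6 days.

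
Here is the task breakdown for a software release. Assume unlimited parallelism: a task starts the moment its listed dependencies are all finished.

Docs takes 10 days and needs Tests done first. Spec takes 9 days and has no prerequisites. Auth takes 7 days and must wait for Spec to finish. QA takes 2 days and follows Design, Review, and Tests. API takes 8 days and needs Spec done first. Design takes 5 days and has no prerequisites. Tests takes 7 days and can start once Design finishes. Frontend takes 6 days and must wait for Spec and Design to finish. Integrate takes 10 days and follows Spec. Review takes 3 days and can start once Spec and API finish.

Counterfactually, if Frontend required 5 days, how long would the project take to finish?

22

The binding path is Spec→API→Review→QA = 9+8+3+2 = 22; finish at 22 days.
The longest path through Frontend is only 15 days, so Frontend has float 7.
The critical path is still Spec→API→Review→QA; finish is now 22 days.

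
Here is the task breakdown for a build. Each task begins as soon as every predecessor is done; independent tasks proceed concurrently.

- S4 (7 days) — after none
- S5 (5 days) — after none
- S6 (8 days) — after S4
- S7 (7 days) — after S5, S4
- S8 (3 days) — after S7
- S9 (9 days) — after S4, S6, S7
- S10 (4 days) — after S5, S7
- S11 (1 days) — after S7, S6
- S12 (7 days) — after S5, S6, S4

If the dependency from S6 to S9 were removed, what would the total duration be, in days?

23

With the dependency in place, S4→S6→S9 = 7+8+9 = 24 sets the finish at 24 days.
Without S6→S9, S9's earliest start moves from 15 to 14.
After: S4→S7→S9 = 7+7+9 = 23 → 23 days.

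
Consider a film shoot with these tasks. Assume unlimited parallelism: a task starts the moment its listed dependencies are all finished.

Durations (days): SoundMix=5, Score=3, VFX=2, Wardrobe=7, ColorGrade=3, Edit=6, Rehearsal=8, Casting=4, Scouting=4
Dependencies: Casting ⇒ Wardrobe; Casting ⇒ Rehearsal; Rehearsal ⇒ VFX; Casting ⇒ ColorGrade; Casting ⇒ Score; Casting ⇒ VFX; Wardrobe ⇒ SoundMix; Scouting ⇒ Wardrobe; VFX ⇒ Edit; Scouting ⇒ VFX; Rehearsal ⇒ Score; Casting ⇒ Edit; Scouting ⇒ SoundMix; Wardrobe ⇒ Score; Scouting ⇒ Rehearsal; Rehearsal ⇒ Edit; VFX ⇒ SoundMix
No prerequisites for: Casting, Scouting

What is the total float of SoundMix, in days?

Casting→Rehearsal→VFX→Edit = 4+8+2+6 = 20 sets the makespan at 20 days.
SoundMix finishes as early as 19 and must finish by 20.
Slack of SoundMix = 15 − 14 = 1 day.

1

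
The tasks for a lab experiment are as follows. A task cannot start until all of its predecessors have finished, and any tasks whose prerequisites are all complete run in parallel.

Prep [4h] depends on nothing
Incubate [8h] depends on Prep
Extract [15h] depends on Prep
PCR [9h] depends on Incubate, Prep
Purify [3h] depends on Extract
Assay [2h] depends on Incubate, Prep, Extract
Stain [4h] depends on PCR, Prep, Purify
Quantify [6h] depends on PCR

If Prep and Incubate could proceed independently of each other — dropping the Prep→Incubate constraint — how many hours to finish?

With the dependency in place, Prep→Incubate→PCR→Quantify = 4+8+9+6 = 27 sets the finish at 27 hours.
Without Prep→Incubate, Incubate's earliest start moves from 4 to 0.
After: Prep→Extract→Purify→Stain = 4+15+3+4 = 26 → 26 hours.

26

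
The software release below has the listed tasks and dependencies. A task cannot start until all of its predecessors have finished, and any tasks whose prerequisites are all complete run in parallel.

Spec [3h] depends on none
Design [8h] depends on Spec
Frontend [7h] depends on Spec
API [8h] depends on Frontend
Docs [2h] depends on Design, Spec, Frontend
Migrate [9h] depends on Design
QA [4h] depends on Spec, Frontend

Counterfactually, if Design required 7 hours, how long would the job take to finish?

19

Baseline: Spec→Design→Migrate = 3+8+9 = 20 → 20 hours.
Since Design is critical, the -1 change carries straight to that chain (now 19 hours).
The critical path is still Spec→Design→Migrate; finish is now 19 hours.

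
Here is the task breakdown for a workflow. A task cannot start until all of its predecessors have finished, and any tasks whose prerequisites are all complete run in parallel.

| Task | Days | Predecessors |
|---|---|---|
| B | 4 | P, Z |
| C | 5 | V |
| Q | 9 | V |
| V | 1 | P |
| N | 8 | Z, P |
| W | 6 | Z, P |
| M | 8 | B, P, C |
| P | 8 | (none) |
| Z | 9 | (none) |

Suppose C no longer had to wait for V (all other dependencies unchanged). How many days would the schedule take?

21

Before: longest chain P→V→C→M = 8+1+5+8 = 22, finish 22.
Without V→C, C's earliest start moves from 9 to 0.
New critical path: Z→B→M = 9+4+8 = 21 ⇒ 21 days.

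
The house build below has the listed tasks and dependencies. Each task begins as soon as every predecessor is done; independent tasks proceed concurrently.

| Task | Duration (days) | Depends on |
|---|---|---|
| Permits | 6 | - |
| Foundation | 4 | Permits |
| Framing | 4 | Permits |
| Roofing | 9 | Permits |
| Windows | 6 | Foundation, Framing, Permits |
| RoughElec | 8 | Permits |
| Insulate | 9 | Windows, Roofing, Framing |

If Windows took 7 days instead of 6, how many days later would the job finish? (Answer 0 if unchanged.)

1

As given, the longest chain is Permits→Foundation→Windows→Insulate = 6+4+6+9 = 25, so the finish is 25 days.
Windows is on the critical path; changing it to 7 makes that path 26 days.
The critical path is still Permits→Foundation→Windows→Insulate; finish is now 26 days.
Change in finish: 26 − 25 = +1 days.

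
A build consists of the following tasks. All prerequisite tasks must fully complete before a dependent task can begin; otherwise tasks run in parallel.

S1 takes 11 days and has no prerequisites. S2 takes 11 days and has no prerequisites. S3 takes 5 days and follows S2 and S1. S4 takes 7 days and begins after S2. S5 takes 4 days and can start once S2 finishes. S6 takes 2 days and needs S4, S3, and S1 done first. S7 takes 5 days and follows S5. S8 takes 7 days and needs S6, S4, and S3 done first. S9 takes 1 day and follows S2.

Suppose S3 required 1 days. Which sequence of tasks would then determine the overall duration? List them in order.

S2, S4, S6, S8

Critical path before the change: S2→S4→S6→S8 = 11+7+2+7 = 27 giving 27 days.
S3 is off the critical path — its longest chain is 25 days, giving 2 of slack.
No other chain overtakes it, so the finish is 27 days.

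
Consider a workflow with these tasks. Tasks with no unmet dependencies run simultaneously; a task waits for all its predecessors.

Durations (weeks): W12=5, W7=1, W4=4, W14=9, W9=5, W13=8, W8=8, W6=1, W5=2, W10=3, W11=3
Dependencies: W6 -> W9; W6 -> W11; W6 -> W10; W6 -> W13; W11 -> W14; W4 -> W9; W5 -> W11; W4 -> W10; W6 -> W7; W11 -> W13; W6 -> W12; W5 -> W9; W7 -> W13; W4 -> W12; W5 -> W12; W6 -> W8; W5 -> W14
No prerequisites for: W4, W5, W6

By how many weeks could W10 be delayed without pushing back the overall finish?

W5→W11→W14 = 2+3+9 = 14 sets the makespan at 14 weeks.
The longest chain containing W10 totals 7 weeks.
Slack of W10 = 11 − 4 = 7 weeks.

7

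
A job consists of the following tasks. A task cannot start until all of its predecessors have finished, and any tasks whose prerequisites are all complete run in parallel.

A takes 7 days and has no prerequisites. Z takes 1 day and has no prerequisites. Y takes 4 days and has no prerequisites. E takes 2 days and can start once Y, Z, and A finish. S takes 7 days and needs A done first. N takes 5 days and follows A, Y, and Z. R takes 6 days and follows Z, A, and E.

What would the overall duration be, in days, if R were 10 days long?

19

Critical path before the change: A→E→R = 7+2+6 = 15 giving 15 days.
Since R is critical, the +4 change carries straight to that chain (now 19 days).
No other chain overtakes it, so the finish is 19 days.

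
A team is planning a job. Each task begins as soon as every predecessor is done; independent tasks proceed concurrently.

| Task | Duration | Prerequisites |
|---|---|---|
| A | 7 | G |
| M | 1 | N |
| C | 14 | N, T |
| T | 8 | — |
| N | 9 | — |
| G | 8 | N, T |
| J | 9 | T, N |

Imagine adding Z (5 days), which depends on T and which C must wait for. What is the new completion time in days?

Originally the job takes 24 days.
With Z inserted, C now waits for max(N, T, Z).
New critical path: T→Z→C = 8+5+14 = 27 ⇒ 27 days.

27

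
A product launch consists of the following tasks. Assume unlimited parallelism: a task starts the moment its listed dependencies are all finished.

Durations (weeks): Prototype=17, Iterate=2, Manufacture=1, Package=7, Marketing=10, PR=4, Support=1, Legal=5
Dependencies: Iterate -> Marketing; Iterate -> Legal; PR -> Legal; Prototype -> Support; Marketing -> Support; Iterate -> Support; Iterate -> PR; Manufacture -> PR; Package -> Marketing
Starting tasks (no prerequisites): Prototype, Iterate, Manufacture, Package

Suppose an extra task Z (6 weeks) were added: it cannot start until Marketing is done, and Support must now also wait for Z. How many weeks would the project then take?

24

Originally the project takes 18 weeks.
With Z inserted, Support now waits for max(Marketing, Iterate, Prototype, Z).
New critical path: Package→Marketing→Z→Support = 7+10+6+1 = 24 ⇒ 24 weeks.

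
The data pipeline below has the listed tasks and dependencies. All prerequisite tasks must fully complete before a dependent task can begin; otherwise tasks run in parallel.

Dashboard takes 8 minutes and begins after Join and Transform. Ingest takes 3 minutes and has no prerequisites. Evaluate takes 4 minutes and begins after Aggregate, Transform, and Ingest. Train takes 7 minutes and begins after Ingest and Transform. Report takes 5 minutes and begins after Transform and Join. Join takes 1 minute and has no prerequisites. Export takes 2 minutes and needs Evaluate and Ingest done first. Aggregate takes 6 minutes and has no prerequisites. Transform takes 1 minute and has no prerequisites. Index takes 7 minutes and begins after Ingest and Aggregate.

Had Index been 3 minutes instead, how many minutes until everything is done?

12

Actual critical path: Aggregate→Index = 6+7 = 13 ⇒ 13 minutes.
Index is on the critical path; changing it to 3 makes that path 9 minutes.
New critical path: Aggregate→Evaluate→Export = 6+4+2 = 12 ⇒ 12 minutes.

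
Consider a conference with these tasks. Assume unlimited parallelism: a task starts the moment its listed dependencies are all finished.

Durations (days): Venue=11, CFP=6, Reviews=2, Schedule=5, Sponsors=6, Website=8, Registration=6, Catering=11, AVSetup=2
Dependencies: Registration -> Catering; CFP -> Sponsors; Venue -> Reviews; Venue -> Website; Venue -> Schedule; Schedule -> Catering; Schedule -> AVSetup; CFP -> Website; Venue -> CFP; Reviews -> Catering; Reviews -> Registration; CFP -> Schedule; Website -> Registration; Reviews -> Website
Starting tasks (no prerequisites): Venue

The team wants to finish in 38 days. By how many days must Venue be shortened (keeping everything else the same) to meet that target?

4

Current finish: 42 days; target: 38.
Venue is on every critical path, so each day cut from Venue cuts the finish by one (this holds down to a finish of 32).
Need 42 − 38 = 4 days off Venue → Venue becomes 7 days, finish becomes 38.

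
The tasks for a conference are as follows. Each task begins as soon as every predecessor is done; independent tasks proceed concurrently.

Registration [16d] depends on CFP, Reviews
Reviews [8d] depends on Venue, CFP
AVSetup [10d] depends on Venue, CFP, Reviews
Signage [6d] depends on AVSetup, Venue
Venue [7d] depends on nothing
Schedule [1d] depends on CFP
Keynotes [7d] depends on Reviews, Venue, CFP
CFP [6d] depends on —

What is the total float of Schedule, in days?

Critical path: Venue→Reviews→Registration = 7+8+16 = 31, so the finish is 31 days.
Schedule finishes as early as 7 and must finish by 31.
Float = 31 − 7 = 24.

24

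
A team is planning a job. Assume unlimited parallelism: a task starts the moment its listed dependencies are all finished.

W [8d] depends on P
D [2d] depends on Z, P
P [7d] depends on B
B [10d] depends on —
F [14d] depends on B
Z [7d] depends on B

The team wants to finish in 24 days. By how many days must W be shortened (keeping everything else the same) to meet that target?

Current finish: 25 days; target: 24.
W is on every critical path, so each day cut from W cuts the finish by one (this holds down to a finish of 24).
Need 25 − 24 = 1 day off W → W becomes 7 days, finish becomes 24.

1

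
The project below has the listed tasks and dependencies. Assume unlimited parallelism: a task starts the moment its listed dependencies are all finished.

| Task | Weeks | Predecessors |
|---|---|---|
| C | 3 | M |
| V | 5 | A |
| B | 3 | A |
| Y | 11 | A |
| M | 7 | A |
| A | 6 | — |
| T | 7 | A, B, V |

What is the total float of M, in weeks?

A→V→T = 6+5+7 = 18 sets the makespan at 18 weeks.
The longest chain containing M totals 16 weeks.
Float = 18 − 16 = 2.

2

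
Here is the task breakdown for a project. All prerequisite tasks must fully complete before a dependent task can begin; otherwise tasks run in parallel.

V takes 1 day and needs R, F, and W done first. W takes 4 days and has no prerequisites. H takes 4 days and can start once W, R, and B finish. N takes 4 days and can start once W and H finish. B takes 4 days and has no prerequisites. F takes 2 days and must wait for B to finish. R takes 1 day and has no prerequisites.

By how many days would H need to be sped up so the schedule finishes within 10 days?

2

Current finish: 12 days; target: 10.
H is on every critical path, so each day cut from H cuts the finish by one (this holds down to a finish of 9).
Need 12 − 10 = 2 days off H → H becomes 2 days, finish becomes 10.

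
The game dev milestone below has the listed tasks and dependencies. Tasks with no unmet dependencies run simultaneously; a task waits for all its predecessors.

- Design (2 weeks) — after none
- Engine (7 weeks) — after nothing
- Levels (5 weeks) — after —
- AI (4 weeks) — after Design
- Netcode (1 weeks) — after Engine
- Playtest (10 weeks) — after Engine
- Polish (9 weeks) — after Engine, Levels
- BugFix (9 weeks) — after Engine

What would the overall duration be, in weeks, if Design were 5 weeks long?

As given, the longest chain is Engine→Playtest = 7+10 = 17, so the finish is 17 weeks.
Design has 11 weeks of float (longest path through it is 6).
No other chain overtakes it, so the finish is 17 weeks.

17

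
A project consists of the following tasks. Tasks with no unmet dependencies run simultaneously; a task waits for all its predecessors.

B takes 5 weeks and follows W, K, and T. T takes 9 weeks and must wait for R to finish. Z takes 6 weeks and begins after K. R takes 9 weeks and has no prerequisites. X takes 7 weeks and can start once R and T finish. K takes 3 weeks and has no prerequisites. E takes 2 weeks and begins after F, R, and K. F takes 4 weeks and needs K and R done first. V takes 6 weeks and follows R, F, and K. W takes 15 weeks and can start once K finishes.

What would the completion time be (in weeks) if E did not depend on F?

Original critical path: R→T→X = 9+9+7 = 25 ⇒ 25 weeks.
Without F→E, E's earliest start moves from 13 to 9.
New critical path: R→T→X = 9+9+7 = 25 ⇒ 25 weeks.

25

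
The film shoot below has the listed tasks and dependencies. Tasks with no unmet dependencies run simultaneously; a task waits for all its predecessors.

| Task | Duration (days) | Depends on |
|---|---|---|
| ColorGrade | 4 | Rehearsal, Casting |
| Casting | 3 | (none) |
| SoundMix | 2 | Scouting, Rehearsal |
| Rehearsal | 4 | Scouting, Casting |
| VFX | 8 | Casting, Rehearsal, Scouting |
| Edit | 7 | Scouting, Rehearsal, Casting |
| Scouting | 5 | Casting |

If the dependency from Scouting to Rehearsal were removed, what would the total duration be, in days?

16

Original critical path: Casting→Scouting→Rehearsal→VFX = 3+5+4+8 = 20 ⇒ 20 days.
Without Scouting→Rehearsal, Rehearsal's earliest start moves from 8 to 3.
New critical path: Casting→Scouting→VFX = 3+5+8 = 16 ⇒ 16 days.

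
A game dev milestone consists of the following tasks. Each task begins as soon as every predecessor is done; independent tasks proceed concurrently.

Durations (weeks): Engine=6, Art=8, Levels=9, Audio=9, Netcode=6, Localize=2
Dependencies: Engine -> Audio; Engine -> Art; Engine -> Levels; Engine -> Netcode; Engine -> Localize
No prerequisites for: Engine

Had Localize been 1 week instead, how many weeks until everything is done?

Baseline: Engine→Levels = 6+9 = 15 → 15 weeks.
Localize is off the critical path — its longest chain is 8 weeks, giving 7 of slack.
That remains the longest chain; total 15 weeks.

15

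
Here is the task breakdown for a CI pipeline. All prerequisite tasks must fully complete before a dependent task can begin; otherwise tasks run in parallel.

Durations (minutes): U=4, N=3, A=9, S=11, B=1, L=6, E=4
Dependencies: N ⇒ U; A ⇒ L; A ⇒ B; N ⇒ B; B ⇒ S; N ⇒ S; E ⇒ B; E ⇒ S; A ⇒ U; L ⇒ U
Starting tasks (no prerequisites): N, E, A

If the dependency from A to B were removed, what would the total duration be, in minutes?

19

With the dependency in place, A→B→S = 9+1+11 = 21 sets the finish at 21 minutes.
Without A→B, B's earliest start moves from 9 to 4.
The longest chain is now A→L→U = 9+6+4 = 19, so the schedule takes 19 minutes.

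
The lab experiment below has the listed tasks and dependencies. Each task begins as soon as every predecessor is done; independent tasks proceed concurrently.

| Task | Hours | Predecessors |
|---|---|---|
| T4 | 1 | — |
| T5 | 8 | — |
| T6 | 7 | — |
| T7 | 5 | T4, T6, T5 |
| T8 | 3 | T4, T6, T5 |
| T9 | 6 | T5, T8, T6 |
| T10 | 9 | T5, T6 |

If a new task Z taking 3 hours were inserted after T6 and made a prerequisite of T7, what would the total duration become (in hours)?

Originally the lab experiment takes 17 hours.
With Z inserted, T7 now waits for max(T4, T6, T5, Z).
New critical path: T5→T8→T9 = 8+3+6 = 17 ⇒ 17 hours.

17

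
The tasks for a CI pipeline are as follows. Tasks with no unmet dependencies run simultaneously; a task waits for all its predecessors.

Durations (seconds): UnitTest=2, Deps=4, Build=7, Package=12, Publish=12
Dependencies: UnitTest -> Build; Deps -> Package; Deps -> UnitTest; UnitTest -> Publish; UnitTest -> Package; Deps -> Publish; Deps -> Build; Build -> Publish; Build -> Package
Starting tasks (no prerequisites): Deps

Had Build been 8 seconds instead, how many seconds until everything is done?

26

Baseline: Deps→UnitTest→Build→Package = 4+2+7+12 = 25 → 25 seconds.
Build lies on that path, so at 8 seconds the path becomes 26 seconds.
The critical path is still Deps→UnitTest→Build→Package; finish is now 26 seconds.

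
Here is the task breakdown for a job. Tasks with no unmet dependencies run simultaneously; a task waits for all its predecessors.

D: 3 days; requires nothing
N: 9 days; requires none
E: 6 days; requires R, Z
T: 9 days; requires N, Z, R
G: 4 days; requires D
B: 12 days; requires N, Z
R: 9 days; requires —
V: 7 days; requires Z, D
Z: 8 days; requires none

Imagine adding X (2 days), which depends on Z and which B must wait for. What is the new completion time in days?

Originally the job takes 21 days.
With X inserted, B now waits for max(N, Z, X).
New critical path: Z→X→B = 8+2+12 = 22 ⇒ 22 days.

22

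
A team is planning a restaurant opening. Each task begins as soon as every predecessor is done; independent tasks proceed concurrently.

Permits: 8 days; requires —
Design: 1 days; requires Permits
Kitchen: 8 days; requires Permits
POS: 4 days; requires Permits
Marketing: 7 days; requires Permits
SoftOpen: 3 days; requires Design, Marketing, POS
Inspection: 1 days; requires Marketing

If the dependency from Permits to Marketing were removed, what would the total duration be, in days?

16

Original critical path: Permits→Marketing→SoftOpen = 8+7+3 = 18 ⇒ 18 days.
Without Permits→Marketing, Marketing's earliest start moves from 8 to 0.
New critical path: Permits→Kitchen = 8+8 = 16 ⇒ 16 days.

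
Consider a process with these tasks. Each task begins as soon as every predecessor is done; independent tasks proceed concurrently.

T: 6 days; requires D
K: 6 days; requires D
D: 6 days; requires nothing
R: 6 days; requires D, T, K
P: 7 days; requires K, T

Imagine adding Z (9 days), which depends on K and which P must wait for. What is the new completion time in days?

28

Originally the job takes 19 days.
With Z inserted, P now waits for max(K, T, Z).
New critical path: D→K→Z→P = 6+6+9+7 = 28 ⇒ 28 days.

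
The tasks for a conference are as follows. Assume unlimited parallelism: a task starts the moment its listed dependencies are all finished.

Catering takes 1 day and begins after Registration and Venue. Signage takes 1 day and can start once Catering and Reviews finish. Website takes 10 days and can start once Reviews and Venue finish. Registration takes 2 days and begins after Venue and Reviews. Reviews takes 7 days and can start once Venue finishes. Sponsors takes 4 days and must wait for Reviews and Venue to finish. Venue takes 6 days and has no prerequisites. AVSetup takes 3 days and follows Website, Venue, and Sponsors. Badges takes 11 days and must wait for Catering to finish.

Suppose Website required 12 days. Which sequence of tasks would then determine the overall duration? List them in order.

Venue, Reviews, Website, AVSetup

Baseline: Venue→Reviews→Registration→Catering→Badges = 6+7+2+1+11 = 27 → 27 days.
The longest path through Website is only 26 days, so Website has float 1.
Now Venue→Reviews→Website→AVSetup = 6+7+12+3 = 28 is longest, so the finish becomes 28 days.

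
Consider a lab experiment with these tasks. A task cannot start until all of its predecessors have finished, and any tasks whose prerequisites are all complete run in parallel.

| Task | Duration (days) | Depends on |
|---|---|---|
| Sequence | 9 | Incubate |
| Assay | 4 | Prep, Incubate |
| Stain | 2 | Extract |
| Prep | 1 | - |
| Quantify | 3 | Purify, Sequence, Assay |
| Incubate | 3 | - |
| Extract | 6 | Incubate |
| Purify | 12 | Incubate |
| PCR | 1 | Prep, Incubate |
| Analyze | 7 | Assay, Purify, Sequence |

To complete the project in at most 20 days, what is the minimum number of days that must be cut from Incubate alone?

Current finish: 22 days; target: 20.
Incubate is on every critical path, so each day cut from Incubate cuts the finish by one (this holds down to a finish of 20).
Need 22 − 20 = 2 days off Incubate → Incubate becomes 1 day, finish becomes 20.

2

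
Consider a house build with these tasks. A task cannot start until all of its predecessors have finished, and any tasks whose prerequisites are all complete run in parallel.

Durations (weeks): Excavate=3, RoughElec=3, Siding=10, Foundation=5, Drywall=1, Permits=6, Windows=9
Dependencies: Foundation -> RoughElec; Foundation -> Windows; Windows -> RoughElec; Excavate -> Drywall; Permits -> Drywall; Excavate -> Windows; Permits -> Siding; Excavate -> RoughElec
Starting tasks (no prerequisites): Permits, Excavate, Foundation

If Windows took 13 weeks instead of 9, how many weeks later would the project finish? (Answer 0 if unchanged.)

4

As given, the longest chain is Foundation→Windows→RoughElec = 5+9+3 = 17, so the finish is 17 weeks.
Windows is on the critical path; changing it to 13 makes that path 21 weeks.
That remains the longest chain; total 21 weeks.
Change in finish: 21 − 17 = +4 weeks.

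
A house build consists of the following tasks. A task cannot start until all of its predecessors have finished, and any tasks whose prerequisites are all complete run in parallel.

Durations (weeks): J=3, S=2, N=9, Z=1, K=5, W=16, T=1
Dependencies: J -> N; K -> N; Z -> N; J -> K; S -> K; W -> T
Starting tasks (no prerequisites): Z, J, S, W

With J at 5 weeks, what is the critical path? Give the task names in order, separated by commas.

J, K, N

Baseline: J→K→N = 3+5+9 = 17 → 17 weeks.
Since J is critical, the +2 change carries straight to that chain (now 19 weeks).
The critical path is still J→K→N; finish is now 19 weeks.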